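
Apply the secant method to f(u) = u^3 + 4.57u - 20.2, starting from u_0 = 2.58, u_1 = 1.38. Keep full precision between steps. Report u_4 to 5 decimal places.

Secant update: u_(k+1) = u_k − f(u_k)·(u_k − u_(k-1))/(f(u_k) − f(u_(k-1))).
f(u_0) = 8.764112, f(u_1) = -11.265328
u_2 = 1.380000 - (-11.265328)·(1.380000 - 2.580000)/(-11.265328 - (8.764112)) = 2.054926; f(u_2) = -2.131606
u_3 = 2.054926 - (-2.131606)·(2.054926 - 1.380000)/(-2.131606 - (-11.265328)) = 2.212439; f(u_3) = 0.740481
u_4 = 2.212439 - (0.740481)·(2.212439 - 2.054926)/(0.740481 - (-2.131606)) = 2.171829; f(u_4) = -0.030569

2.17183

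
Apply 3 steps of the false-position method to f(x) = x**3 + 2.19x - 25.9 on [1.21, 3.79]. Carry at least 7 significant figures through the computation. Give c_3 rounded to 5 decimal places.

False-position update: c = (a·f(b) − b·f(a))/(f(b) − f(a)); replace the endpoint whose sign matches f(c).
f(1.210000) = -21.478539, f(3.790000) = 36.840039
step 1: c = 2.160205, f(c) = -11.088578 < 0 → new bracket [2.160205, 3.790000]
step 2: c = 2.537268, f(c) = -4.009132 < 0 → new bracket [2.537268, 3.790000]
step 3: c = 2.660217, f(c) = -1.248413 < 0 → new bracket [2.660217, 3.790000]

2.66022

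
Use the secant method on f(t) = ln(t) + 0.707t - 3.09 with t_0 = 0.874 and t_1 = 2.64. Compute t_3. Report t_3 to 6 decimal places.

2.875589

Secant update: t_(k+1) = t_k − f(t_k)·(t_k − t_(k-1))/(f(t_k) − f(t_(k-1))).
f(t_0) = -2.606757, f(t_1) = -0.252741
t_2 = 2.640000 - (-0.252741)·(2.640000 - 0.874000)/(-0.252741 - (-2.606757)) = 2.829608; f(t_2) = -0.049329
t_3 = 2.829608 - (-0.049329)·(2.829608 - 2.640000)/(-0.049329 - (-0.252741)) = 2.875589; f(t_3) = -0.000701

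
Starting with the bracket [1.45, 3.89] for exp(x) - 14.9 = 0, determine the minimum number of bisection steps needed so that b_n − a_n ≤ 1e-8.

28

Initial width b − a = 3.89 − 1.45 = 2.440000.
After n steps the width is (b−a)/2^n; need (b−a)/2^n ≤ 1e-8.
So n ≥ log₂(2.440000/1e-8) = log₂(244000000.0000) ≈ 27.8623.
Hence n = 28.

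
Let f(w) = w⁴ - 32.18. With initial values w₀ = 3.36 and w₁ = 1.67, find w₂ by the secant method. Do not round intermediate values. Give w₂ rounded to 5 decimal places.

2.01459

f(w_0) = 95.275068, f(w_1) = -24.402037
w_2 = 1.670000 - (-24.402037)·(1.670000 - 3.360000)/(-24.402037 - (95.275068)) = 2.014589; f(w_2) = -15.708011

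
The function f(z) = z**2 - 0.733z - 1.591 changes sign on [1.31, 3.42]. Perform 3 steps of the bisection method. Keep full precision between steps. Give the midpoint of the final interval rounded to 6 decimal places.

f(1.310000) = -0.835130, f(3.420000) = 7.598540 (opposite signs)
step 1: m = 2.365000, f(m) = 2.268680 > 0 → root in [1.310000, 2.365000]
step 2: m = 1.837500, f(m) = 0.438519 > 0 → root in [1.310000, 1.837500]
step 3: m = 1.573750, f(m) = -0.267870 < 0 → root in [1.573750, 1.837500]
Midpoint of [1.573750, 1.837500] = 1.705625

1.705625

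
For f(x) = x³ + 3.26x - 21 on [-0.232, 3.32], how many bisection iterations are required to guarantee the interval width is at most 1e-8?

29

Initial width b − a = 3.32 − -0.232 = 3.552000.
After n steps the width is (b−a)/2^n; need (b−a)/2^n ≤ 1e-8.
So n ≥ log₂(3.552000/1e-8) = log₂(355200000.0000) ≈ 28.4041.
Hence n = 29.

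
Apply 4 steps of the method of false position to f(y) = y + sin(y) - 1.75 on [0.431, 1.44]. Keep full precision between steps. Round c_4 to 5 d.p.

0.94160

f(0.431000) = -0.901220, f(1.440000) = 0.681458
step 1: c = 1.005552, f(c) = 0.100010 > 0 → new bracket [0.431000, 1.005552]
step 2: c = 0.948162, f(c) = 0.010507 > 0 → new bracket [0.431000, 0.948162]
step 3: c = 0.942202, f(c) = 0.001057 > 0 → new bracket [0.431000, 0.942202]
step 4: c = 0.941603, f(c) = 0.000106 > 0 → new bracket [0.431000, 0.941603]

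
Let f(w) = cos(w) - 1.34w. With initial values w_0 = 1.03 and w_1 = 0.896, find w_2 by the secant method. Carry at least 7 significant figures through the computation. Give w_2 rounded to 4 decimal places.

0.6294

f(w_0) = -0.865381, f(w_1) = -0.575902
w_2 = 0.896000 - (-0.575902)·(0.896000 - 1.030000)/(-0.575902 - (-0.865381)) = 0.629415; f(w_2) = -0.035044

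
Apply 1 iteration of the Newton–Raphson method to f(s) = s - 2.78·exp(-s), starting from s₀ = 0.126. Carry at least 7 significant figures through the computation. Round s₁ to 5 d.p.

f'(s) = 1 + 2.78·exp(-s)
s_0 = 0.126000: f = -2.324889, f' = 3.450889 → s_1 = 0.126000 - (-2.324889)/(3.450889) = 0.799707

0.79971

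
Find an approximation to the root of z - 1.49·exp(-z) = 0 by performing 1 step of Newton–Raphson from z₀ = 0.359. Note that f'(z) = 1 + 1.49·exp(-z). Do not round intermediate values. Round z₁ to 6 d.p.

Newton update: z ← z − f(z)/f'(z).
z_0 = 0.359000: f = -0.681578, f' = 2.040578 → z_1 = 0.359000 - (-0.681578)/(2.040578) = 0.693012

0.693012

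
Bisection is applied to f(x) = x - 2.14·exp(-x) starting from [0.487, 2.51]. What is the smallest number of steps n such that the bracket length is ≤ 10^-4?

15

Initial width b − a = 2.51 − 0.487 = 2.023000.
After n steps the width is (b−a)/2^n; need (b−a)/2^n ≤ 10^-4.
So n ≥ log₂(2.023000/10^-4) = log₂(20230.0000) ≈ 14.3042.
Hence n = 15.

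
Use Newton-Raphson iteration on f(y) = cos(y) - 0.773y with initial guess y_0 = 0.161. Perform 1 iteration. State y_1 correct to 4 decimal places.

1.0853

f'(y) = -sin(y) - 0.773
y_0 = 0.161000: f = 0.862614, f' = -0.933305 → y_1 = 0.161000 - (0.862614)/(-0.933305) = 1.085257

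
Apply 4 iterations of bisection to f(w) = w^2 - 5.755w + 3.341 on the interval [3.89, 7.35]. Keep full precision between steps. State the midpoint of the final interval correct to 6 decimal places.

f(3.890000) = -3.913850, f(7.350000) = 15.064250 (opposite signs)
step 1: m = 5.620000, f(m) = 2.582300 > 0 → root in [3.890000, 5.620000]
step 2: m = 4.755000, f(m) = -1.414000 < 0 → root in [4.755000, 5.620000]
step 3: m = 5.187500, f(m) = 0.397094 > 0 → root in [4.755000, 5.187500]
step 4: m = 4.971250, f(m) = -0.555217 < 0 → root in [4.971250, 5.187500]
Midpoint of [4.971250, 5.187500] = 5.079375

5.079375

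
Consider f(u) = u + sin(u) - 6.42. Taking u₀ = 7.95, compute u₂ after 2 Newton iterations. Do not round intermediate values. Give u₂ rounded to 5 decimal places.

Newton update: u ← u − f(u)/f'(u).
f'(u) = 1 + cos(u)
u_0 = 7.950000: f = 2.525394, f' = 0.904129 → u_1 = 7.950000 - (2.525394)/(0.904129) = 5.156822
u_1 = 5.156822: f = -2.166033, f' = 1.429946 → u_2 = 5.156822 - (-2.166033)/(1.429946) = 6.671588

6.67159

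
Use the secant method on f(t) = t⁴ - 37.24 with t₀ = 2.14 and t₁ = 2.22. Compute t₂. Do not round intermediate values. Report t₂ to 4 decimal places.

f(t_0) = -16.267264, f(t_1) = -12.950873
t_2 = 2.220000 - (-12.950873)·(2.220000 - 2.140000)/(-12.950873 - (-16.267264)) = 2.532409; f(t_2) = 3.887785

2.5324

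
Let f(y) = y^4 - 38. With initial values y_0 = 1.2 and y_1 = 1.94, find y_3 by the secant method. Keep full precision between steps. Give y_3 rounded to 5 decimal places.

2.23151

f(y_0) = -35.926400, f(y_1) = -23.835315
y_2 = 1.940000 - (-23.835315)·(1.940000 - 1.200000)/(-23.835315 - (-35.926400)) = 3.398772; f(y_2) = 95.440604
y_3 = 3.398772 - (95.440604)·(3.398772 - 1.940000)/(95.440604 - (-23.835315)) = 2.231511; f(y_3) = -13.203156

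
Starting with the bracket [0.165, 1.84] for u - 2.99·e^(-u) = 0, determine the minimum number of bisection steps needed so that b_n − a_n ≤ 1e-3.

11

Initial width b − a = 1.84 − 0.165 = 1.675000.
After n steps the width is (b−a)/2^n; need (b−a)/2^n ≤ 1e-3.
So n ≥ log₂(1.675000/1e-3) = log₂(1675.0000) ≈ 10.7099.
Hence n = 11.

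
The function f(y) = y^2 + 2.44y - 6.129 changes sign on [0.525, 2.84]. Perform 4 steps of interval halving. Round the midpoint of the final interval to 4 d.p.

1.6102

f(0.525000) = -4.572375, f(2.840000) = 8.866200 (opposite signs)
step 1: m = 1.682500, f(m) = 0.807106 > 0 → root in [0.525000, 1.682500]
step 2: m = 1.103750, f(m) = -2.217586 < 0 → root in [1.103750, 1.682500]
step 3: m = 1.393125, f(m) = -0.788978 < 0 → root in [1.393125, 1.682500]
step 4: m = 1.537812, f(m) = -0.011870 < 0 → root in [1.537812, 1.682500]
Midpoint of [1.537812, 1.682500] = 1.610156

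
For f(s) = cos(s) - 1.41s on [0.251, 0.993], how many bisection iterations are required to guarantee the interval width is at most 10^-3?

10

Initial width b − a = 0.993 − 0.251 = 0.742000.
After n steps the width is (b−a)/2^n; need (b−a)/2^n ≤ 10^-3.
So n ≥ log₂(0.742000/10^-3) = log₂(742.0000) ≈ 9.5353.
Hence n = 10.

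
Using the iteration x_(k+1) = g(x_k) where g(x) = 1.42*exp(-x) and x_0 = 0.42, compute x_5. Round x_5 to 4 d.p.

x_1 = g(0.420000) = 0.933006
x_2 = g(0.933006) = 0.558584
x_3 = g(0.558584) = 0.812266
x_4 = g(0.812266) = 0.630269
x_5 = g(0.630269) = 0.756077

0.7561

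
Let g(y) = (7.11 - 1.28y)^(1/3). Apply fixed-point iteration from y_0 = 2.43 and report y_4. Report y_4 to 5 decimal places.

y_1 = g(2.430000) = 1.587348
y_2 = g(1.587348) = 1.718844
y_3 = g(1.718844) = 1.699640
y_4 = g(1.699640) = 1.702472

1.70247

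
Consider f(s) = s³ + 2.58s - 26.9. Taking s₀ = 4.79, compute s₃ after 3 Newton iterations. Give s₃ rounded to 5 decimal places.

f'(s) = 3s² + 2.58
s_0 = 4.790000: f = 95.360439, f' = 71.412300 → s_1 = 4.790000 - (95.360439)/(71.412300) = 3.454650
s_1 = 3.454650: f = 23.242873, f' = 38.383813 → s_2 = 3.454650 - (23.242873)/(38.383813) = 2.849111
s_2 = 2.849111: f = 3.578182, f' = 26.932305 → s_3 = 2.849111 - (3.578182)/(26.932305) = 2.716253

2.71625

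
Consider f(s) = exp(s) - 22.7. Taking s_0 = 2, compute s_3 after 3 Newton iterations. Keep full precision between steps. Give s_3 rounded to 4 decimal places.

3.1732

f'(s) = exp(s)
s_0 = 2.000000: f = -15.310944, f' = 7.389056 → s_1 = 2.000000 - (-15.310944)/(7.389056) = 4.072111
s_1 = 4.072111: f = 35.980703, f' = 58.680703 → s_2 = 4.072111 - (35.980703)/(58.680703) = 3.458950
s_2 = 3.458950: f = 9.083592, f' = 31.783592 → s_3 = 3.458950 - (9.083592)/(31.783592) = 3.173155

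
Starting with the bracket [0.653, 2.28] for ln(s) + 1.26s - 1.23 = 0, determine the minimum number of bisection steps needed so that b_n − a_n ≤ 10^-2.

8

Initial width b − a = 2.28 − 0.653 = 1.627000.
After n steps the width is (b−a)/2^n; need (b−a)/2^n ≤ 10^-2.
So n ≥ log₂(1.627000/10^-2) = log₂(162.7000) ≈ 7.3461.
Hence n = 8.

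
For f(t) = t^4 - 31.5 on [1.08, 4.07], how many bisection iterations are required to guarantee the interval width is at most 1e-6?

Initial width b − a = 4.07 − 1.08 = 2.990000.
After n steps the width is (b−a)/2^n; need (b−a)/2^n ≤ 1e-6.
So n ≥ log₂(2.990000/1e-6) = log₂(2990000.0000) ≈ 21.5117.
Hence n = 22.

22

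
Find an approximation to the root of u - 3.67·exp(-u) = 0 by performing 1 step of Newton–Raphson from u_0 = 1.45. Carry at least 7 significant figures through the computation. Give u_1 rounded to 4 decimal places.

f'(u) = 1 + 3.67·exp(-u)
u_0 = 1.450000: f = 0.589127, f' = 1.860873 → u_1 = 1.450000 - (0.589127)/(1.860873) = 1.133414

1.1334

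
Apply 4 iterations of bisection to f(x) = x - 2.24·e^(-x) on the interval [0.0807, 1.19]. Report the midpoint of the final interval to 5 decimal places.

0.87801

f(0.080700) = -1.985634, f(1.190000) = 0.508544 (opposite signs)
step 1: m = 0.635350, f(m) = -0.551290 < 0 → root in [0.635350, 1.190000]
step 2: m = 0.912675, f(m) = 0.013429 > 0 → root in [0.635350, 0.912675]
step 3: m = 0.774012, f(m) = -0.258984 < 0 → root in [0.774012, 0.912675]
step 4: m = 0.843344, f(m) = -0.120460 < 0 → root in [0.843344, 0.912675]
Midpoint of [0.843344, 0.912675] = 0.878009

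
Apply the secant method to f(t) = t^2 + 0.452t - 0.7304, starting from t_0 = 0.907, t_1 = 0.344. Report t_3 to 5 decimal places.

0.66825

f(t_0) = 0.502213, f(t_1) = -0.456576
t_2 = 0.344000 - (-0.456576)·(0.344000 - 0.907000)/(-0.456576 - (0.502213)) = 0.612101; f(t_2) = -0.079063
t_3 = 0.612101 - (-0.079063)·(0.612101 - 0.344000)/(-0.079063 - (-0.456576)) = 0.668249; f(t_3) = 0.018206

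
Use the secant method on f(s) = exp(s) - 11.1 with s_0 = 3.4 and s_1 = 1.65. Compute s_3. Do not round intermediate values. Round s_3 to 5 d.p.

f(s_0) = 18.864100, f(s_1) = -5.893020
s_2 = 1.650000 - (-5.893020)·(1.650000 - 3.400000)/(-5.893020 - (18.864100)) = 2.066558; f(s_2) = -3.202404
s_3 = 2.066558 - (-3.202404)·(2.066558 - 1.650000)/(-3.202404 - (-5.893020)) = 2.562351; f(s_3) = 1.866269

2.56235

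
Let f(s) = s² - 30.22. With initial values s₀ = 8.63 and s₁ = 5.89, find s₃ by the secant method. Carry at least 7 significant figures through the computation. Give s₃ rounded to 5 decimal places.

f(s_0) = 44.256900, f(s_1) = 4.472100
s_2 = 5.890000 - (4.472100)·(5.890000 - 8.630000)/(4.472100 - (44.256900)) = 5.582004; f(s_2) = 0.938770
s_3 = 5.582004 - (0.938770)·(5.582004 - 5.890000)/(0.938770 - (4.472100)) = 5.500173; f(s_3) = 0.031900

5.50017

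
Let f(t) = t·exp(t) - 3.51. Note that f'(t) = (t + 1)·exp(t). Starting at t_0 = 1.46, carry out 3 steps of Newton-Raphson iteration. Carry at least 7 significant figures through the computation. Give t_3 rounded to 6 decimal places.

1.131811

t_0 = 1.460000: f = 2.776701, f' = 10.592660 → t_1 = 1.460000 - (2.776701)/(10.592660) = 1.197866
t_1 = 1.197866: f = 0.458574, f' = 7.281612 → t_2 = 1.197866 - (0.458574)/(7.281612) = 1.134889
t_2 = 1.134889: f = 0.020442, f' = 6.641269 → t_3 = 1.134889 - (0.020442)/(6.641269) = 1.131811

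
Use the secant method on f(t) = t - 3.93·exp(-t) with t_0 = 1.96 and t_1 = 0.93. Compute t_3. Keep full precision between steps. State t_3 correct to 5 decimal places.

1.19636

f(t_0) = 1.406426, f(t_1) = -0.620596
t_2 = 0.930000 - (-0.620596)·(0.930000 - 1.960000)/(-0.620596 - (1.406426)) = 1.245346; f(t_2) = 0.114130
t_3 = 1.245346 - (0.114130)·(1.245346 - 0.930000)/(0.114130 - (-0.620596)) = 1.196361; f(t_3) = 0.008353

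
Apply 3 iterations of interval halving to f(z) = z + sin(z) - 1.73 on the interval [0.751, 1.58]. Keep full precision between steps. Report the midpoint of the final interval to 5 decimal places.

f(0.751000) = -0.296630, f(1.580000) = 0.849958 (opposite signs)
step 1: m = 1.165500, f(m) = 0.354486 > 0 → root in [0.751000, 1.165500]
step 2: m = 0.958250, f(m) = 0.046437 > 0 → root in [0.751000, 0.958250]
step 3: m = 0.854625, f(m) = -0.121050 < 0 → root in [0.854625, 0.958250]
Midpoint of [0.854625, 0.958250] = 0.906438

0.90644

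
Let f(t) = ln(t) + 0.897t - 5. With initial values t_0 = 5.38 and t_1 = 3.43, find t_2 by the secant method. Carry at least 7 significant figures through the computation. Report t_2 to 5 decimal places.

f(t_0) = 1.508548, f(t_1) = -0.690730
t_2 = 3.430000 - (-0.690730)·(3.430000 - 5.380000)/(-0.690730 - (1.508548)) = 4.042439; f(t_2) = 0.022916

4.04244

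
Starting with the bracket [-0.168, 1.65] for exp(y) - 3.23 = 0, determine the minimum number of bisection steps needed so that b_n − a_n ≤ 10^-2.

Initial width b − a = 1.65 − -0.168 = 1.818000.
After n steps the width is (b−a)/2^n; need (b−a)/2^n ≤ 10^-2.
So n ≥ log₂(1.818000/10^-2) = log₂(181.8000) ≈ 7.5062.
Hence n = 8.

8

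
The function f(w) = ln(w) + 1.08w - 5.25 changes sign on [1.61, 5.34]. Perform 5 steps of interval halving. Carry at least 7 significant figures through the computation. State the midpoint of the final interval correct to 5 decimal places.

3.64984

f(1.610000) = -3.034966, f(5.340000) = 2.192426 (opposite signs)
step 1: m = 3.475000, f(m) = -0.251406 < 0 → root in [3.475000, 5.340000]
step 2: m = 4.407500, f(m) = 0.993408 > 0 → root in [3.475000, 4.407500]
step 3: m = 3.941250, f(m) = 0.378048 > 0 → root in [3.475000, 3.941250]
step 4: m = 3.708125, f(m) = 0.065301 > 0 → root in [3.475000, 3.708125]
step 5: m = 3.591563, f(m) = -0.092525 < 0 → root in [3.591563, 3.708125]
Midpoint of [3.591563, 3.708125] = 3.649844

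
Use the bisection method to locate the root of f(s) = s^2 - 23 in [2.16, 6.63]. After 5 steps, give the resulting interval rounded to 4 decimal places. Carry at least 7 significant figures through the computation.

f(2.160000) = -18.334400, f(6.630000) = 20.956900 (opposite signs)
step 1: m = 4.395000, f(m) = -3.683975 < 0 → root in [4.395000, 6.630000]
step 2: m = 5.512500, f(m) = 7.387656 > 0 → root in [4.395000, 5.512500]
step 3: m = 4.953750, f(m) = 1.539639 > 0 → root in [4.395000, 4.953750]
step 4: m = 4.674375, f(m) = -1.150218 < 0 → root in [4.674375, 4.953750]
step 5: m = 4.814062, f(m) = 0.175198 > 0 → root in [4.674375, 4.814062]

[4.6744, 4.8141]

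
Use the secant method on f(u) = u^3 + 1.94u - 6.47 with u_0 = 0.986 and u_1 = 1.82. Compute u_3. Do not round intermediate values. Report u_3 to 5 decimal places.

1.50864

f(u_0) = -3.598575, f(u_1) = 3.089368
u_2 = 1.820000 - (3.089368)·(1.820000 - 0.986000)/(3.089368 - (-3.598575)) = 1.434750; f(u_2) = -0.733145
u_3 = 1.434750 - (-0.733145)·(1.434750 - 1.820000)/(-0.733145 - (3.089368)) = 1.508639; f(u_3) = -0.109588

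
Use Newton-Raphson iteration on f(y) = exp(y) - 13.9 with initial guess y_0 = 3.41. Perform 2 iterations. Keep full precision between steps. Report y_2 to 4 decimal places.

2.6580

f'(y) = exp(y)
y_0 = 3.410000: f = 16.365244, f' = 30.265244 → y_1 = 3.410000 - (16.365244)/(30.265244) = 2.869273
y_1 = 2.869273: f = 3.724195, f' = 17.624195 → y_2 = 2.869273 - (3.724195)/(17.624195) = 2.657961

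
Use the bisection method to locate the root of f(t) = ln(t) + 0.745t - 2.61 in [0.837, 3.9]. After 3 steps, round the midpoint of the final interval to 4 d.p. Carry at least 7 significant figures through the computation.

f(0.837000) = -2.164366, f(3.900000) = 1.656477 (opposite signs)
step 1: m = 2.368500, f(m) = 0.016789 > 0 → root in [0.837000, 2.368500]
step 2: m = 1.602750, f(m) = -0.944230 < 0 → root in [1.602750, 2.368500]
step 3: m = 1.985625, f(m) = -0.444776 < 0 → root in [1.985625, 2.368500]
Midpoint of [1.985625, 2.368500] = 2.177062

2.1771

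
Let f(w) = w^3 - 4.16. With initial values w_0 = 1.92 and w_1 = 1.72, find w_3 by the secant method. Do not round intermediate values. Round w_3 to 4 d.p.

f(w_0) = 2.917888, f(w_1) = 0.928448
w_2 = 1.720000 - (0.928448)·(1.720000 - 1.920000)/(0.928448 - (2.917888)) = 1.626662; f(w_2) = 0.144198
w_3 = 1.626662 - (0.144198)·(1.626662 - 1.720000)/(0.144198 - (0.928448)) = 1.609501; f(w_3) = 0.009399

1.6095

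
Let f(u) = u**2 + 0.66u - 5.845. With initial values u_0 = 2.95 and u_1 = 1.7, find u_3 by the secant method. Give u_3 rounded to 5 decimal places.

f(u_0) = 4.804500, f(u_1) = -1.833000
u_2 = 1.700000 - (-1.833000)·(1.700000 - 2.950000)/(-1.833000 - (4.804500)) = 2.045198; f(u_2) = -0.312336
u_3 = 2.045198 - (-0.312336)·(2.045198 - 1.700000)/(-0.312336 - (-1.833000)) = 2.116099; f(u_3) = 0.029502

2.11610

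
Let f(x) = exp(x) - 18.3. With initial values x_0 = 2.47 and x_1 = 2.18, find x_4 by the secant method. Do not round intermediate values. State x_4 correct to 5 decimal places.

f(x_0) = -6.477553, f(x_1) = -9.453694
x_2 = 2.180000 - (-9.453694)·(2.180000 - 2.470000)/(-9.453694 - (-6.477553)) = 3.101183; f(x_2) = 3.924235
x_3 = 3.101183 - (3.924235)·(3.101183 - 2.180000)/(3.924235 - (-9.453694)) = 2.830967; f(x_3) = -1.338151
x_4 = 2.830967 - (-1.338151)·(2.830967 - 3.101183)/(-1.338151 - (3.924235)) = 2.899679; f(x_4) = -0.131688

2.89968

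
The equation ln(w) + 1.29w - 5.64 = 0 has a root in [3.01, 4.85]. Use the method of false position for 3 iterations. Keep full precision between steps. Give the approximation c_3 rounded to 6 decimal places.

3.419092

False-position update: c = (a·f(b) − b·f(a))/(f(b) − f(a)); replace the endpoint whose sign matches f(c).
f(3.010000) = -0.655160, f(4.850000) = 2.195479
step 1: c = 3.432886, f(c) = 0.021824 > 0 → new bracket [3.010000, 3.432886]
step 2: c = 3.419253, f(c) = 0.000259 > 0 → new bracket [3.010000, 3.419253]
step 3: c = 3.419092, f(c) = 0.000003 > 0 → new bracket [3.010000, 3.419092]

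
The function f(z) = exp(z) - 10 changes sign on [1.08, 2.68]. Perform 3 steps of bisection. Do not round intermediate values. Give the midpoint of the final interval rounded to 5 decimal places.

2.38000

f(1.080000) = -7.055320, f(2.680000) = 4.585093 (opposite signs)
step 1: m = 1.880000, f(m) = -3.446495 < 0 → root in [1.880000, 2.680000]
step 2: m = 2.280000, f(m) = -0.223320 < 0 → root in [2.280000, 2.680000]
step 3: m = 2.480000, f(m) = 1.941264 > 0 → root in [2.280000, 2.480000]
Midpoint of [2.280000, 2.480000] = 2.380000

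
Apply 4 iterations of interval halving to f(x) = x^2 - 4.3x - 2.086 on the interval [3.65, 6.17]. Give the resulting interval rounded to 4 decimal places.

[4.5950, 4.7525]

f(3.650000) = -4.458500, f(6.170000) = 9.451900 (opposite signs)
step 1: m = 4.910000, f(m) = 0.909100 > 0 → root in [3.650000, 4.910000]
step 2: m = 4.280000, f(m) = -2.171600 < 0 → root in [4.280000, 4.910000]
step 3: m = 4.595000, f(m) = -0.730475 < 0 → root in [4.595000, 4.910000]
step 4: m = 4.752500, f(m) = 0.064506 > 0 → root in [4.595000, 4.752500]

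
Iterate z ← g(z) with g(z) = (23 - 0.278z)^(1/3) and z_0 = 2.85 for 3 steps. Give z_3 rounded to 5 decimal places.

z_1 = g(2.850000) = 2.810830
z_2 = g(2.810830) = 2.811289
z_3 = g(2.811289) = 2.811284

2.81128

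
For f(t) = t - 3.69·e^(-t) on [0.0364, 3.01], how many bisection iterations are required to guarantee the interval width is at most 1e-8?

Initial width b − a = 3.01 − 0.0364 = 2.973600.
After n steps the width is (b−a)/2^n; need (b−a)/2^n ≤ 1e-8.
So n ≥ log₂(2.973600/1e-8) = log₂(297360000.0000) ≈ 28.1476.
Hence n = 29.

29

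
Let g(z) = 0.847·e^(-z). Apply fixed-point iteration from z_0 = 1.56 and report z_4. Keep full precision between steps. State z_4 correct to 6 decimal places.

z_1 = g(1.560000) = 0.177985
z_2 = g(0.177985) = 0.708901
z_3 = g(0.708901) = 0.416881
z_4 = g(0.416881) = 0.558257

0.558257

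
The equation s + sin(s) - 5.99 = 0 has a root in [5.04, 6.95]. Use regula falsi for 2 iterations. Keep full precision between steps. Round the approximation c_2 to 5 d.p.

6.13750

f(5.040000) = -1.896814, f(6.950000) = 1.578486
step 1: c = 6.082475, f(c) = -0.106890 < 0 → new bracket [6.082475, 6.950000]
step 2: c = 6.137495, f(c) = 0.002320 > 0 → new bracket [6.082475, 6.137495]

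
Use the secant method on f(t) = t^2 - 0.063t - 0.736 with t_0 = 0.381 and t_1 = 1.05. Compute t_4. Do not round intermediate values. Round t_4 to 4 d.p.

f(t_0) = -0.614842, f(t_1) = 0.300350
t_2 = 1.050000 - (0.300350)·(1.050000 - 0.381000)/(0.300350 - (-0.614842)) = 0.830446; f(t_2) = -0.098678
t_3 = 0.830446 - (-0.098678)·(0.830446 - 1.050000)/(-0.098678 - (0.300350)) = 0.884741; f(t_3) = -0.008973
t_4 = 0.884741 - (-0.008973)·(0.884741 - 0.830446)/(-0.008973 - (-0.098678)) = 0.890171; f(t_4) = 0.000324

0.8902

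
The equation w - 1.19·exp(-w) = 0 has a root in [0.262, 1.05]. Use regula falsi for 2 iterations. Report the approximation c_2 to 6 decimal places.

f(0.262000) = -0.653718, f(1.050000) = 0.633574
step 1: c = 0.662165, f(c) = 0.048443 > 0 → new bracket [0.262000, 0.662165]
step 2: c = 0.634558, f(c) = 0.003655 > 0 → new bracket [0.262000, 0.634558]

0.634558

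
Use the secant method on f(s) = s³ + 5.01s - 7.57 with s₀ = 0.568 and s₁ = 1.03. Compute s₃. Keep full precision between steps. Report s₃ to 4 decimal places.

1.1795

f(s_0) = -4.541070, f(s_1) = -1.316973
s_2 = 1.030000 - (-1.316973)·(1.030000 - 0.568000)/(-1.316973 - (-4.541070)) = 1.218717; f(s_2) = 0.345896
s_3 = 1.218717 - (0.345896)·(1.218717 - 1.030000)/(0.345896 - (-1.316973)) = 1.179462; f(s_3) = -0.020114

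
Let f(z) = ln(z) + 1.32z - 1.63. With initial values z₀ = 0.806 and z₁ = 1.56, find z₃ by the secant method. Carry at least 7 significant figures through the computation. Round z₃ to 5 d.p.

f(z_0) = -0.781752, f(z_1) = 0.873886
z_2 = 1.560000 - (0.873886)·(1.560000 - 0.806000)/(0.873886 - (-0.781752)) = 1.162020; f(z_2) = 0.054027
z_3 = 1.162020 - (0.054027)·(1.162020 - 1.560000)/(0.054027 - (0.873886)) = 1.135794; f(z_3) = -0.003419

1.13579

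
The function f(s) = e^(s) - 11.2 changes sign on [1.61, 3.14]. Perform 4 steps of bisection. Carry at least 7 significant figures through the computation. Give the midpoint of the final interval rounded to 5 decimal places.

f(1.610000) = -6.197189, f(3.140000) = 11.903867 (opposite signs)
step 1: m = 2.375000, f(m) = -0.448987 < 0 → root in [2.375000, 3.140000]
step 2: m = 2.757500, f(m) = 4.560393 > 0 → root in [2.375000, 2.757500]
step 3: m = 2.566250, f(m) = 1.816919 > 0 → root in [2.375000, 2.566250]
step 4: m = 2.470625, f(m) = 0.629838 > 0 → root in [2.375000, 2.470625]
Midpoint of [2.375000, 2.470625] = 2.422813

2.42281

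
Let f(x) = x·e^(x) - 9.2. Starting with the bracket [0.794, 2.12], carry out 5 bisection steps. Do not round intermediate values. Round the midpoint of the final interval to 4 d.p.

f(0.794000) = -7.443491, f(2.120000) = 8.462011 (opposite signs)
step 1: m = 1.457000, f(m) = -2.945010 < 0 → root in [1.457000, 2.120000]
step 2: m = 1.788500, f(m) = 1.496080 > 0 → root in [1.457000, 1.788500]
step 3: m = 1.622750, f(m) = -0.977517 < 0 → root in [1.622750, 1.788500]
step 4: m = 1.705625, f(m) = 0.189167 > 0 → root in [1.622750, 1.705625]
step 5: m = 1.664187, f(m) = -0.410793 < 0 → root in [1.664187, 1.705625]
Midpoint of [1.664187, 1.705625] = 1.684906

1.6849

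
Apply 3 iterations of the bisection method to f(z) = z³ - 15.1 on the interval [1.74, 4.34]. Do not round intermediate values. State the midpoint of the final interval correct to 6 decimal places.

2.552500

f(1.740000) = -9.831976, f(4.340000) = 66.646504 (opposite signs)
step 1: m = 3.040000, f(m) = 12.994464 > 0 → root in [1.740000, 3.040000]
step 2: m = 2.390000, f(m) = -1.448081 < 0 → root in [2.390000, 3.040000]
step 3: m = 2.715000, f(m) = 4.912876 > 0 → root in [2.390000, 2.715000]
Midpoint of [2.390000, 2.715000] = 2.552500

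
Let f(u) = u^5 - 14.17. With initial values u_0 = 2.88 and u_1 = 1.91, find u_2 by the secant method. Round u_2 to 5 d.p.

1.84682

f(u_0) = 183.965566, f(u_1) = 11.249490
u_2 = 1.910000 - (11.249490)·(1.910000 - 2.880000)/(11.249490 - (183.965566)) = 1.846821; f(u_2) = 7.314447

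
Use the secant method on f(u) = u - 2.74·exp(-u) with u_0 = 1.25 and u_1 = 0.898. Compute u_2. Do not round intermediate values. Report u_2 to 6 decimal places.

f(u_0) = 0.464977, f(u_1) = -0.218231
u_2 = 0.898000 - (-0.218231)·(0.898000 - 1.250000)/(-0.218231 - (0.464977)) = 1.010436; f(u_2) = 0.012912

1.010436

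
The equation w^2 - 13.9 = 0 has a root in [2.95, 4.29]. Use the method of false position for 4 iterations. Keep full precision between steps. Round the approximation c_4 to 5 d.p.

3.72825

f(2.950000) = -5.197500, f(4.290000) = 4.504100
step 1: c = 3.667887, f(c) = -0.446607 < 0 → new bracket [3.667887, 4.290000]
step 2: c = 3.724008, f(c) = -0.031764 < 0 → new bracket [3.724008, 4.290000]
step 3: c = 3.727972, f(c) = -0.002228 < 0 → new bracket [3.727972, 4.290000]
step 4: c = 3.728249, f(c) = -0.000156 < 0 → new bracket [3.728249, 4.290000]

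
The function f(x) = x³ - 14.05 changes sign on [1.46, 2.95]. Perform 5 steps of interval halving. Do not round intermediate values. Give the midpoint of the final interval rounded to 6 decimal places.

2.414531

f(1.460000) = -10.937864, f(2.950000) = 11.622375 (opposite signs)
step 1: m = 2.205000, f(m) = -3.329235 < 0 → root in [2.205000, 2.950000]
step 2: m = 2.577500, f(m) = 3.073637 > 0 → root in [2.205000, 2.577500]
step 3: m = 2.391250, f(m) = -0.376649 < 0 → root in [2.391250, 2.577500]
step 4: m = 2.484375, f(m) = 1.283858 > 0 → root in [2.391250, 2.484375]
step 5: m = 2.437813, f(m) = 0.437749 > 0 → root in [2.391250, 2.437813]
Midpoint of [2.391250, 2.437813] = 2.414531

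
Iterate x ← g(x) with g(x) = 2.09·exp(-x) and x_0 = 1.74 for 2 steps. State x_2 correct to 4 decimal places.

1.4482

x_1 = g(1.740000) = 0.366838
x_2 = g(0.366838) = 1.448207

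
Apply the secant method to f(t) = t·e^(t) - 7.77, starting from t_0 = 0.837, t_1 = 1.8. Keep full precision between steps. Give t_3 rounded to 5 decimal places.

f(t_0) = -5.837009, f(t_1) = 3.119365
t_2 = 1.800000 - (3.119365)·(1.800000 - 0.837000)/(3.119365 - (-5.837009)) = 1.464602; f(t_2) = -1.434392
t_3 = 1.464602 - (-1.434392)·(1.464602 - 1.800000)/(-1.434392 - (3.119365)) = 1.570249; f(t_3) = -0.220481

1.57025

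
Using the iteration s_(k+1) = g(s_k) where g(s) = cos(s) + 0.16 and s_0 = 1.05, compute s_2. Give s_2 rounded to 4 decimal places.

0.9515

s_1 = g(1.050000) = 0.657571
s_2 = g(0.657571) = 0.951479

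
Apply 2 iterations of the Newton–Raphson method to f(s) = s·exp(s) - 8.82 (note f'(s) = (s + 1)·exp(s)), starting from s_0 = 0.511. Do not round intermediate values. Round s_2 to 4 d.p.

s_0 = 0.511000: f = -7.968185, f' = 2.518773 → s_1 = 0.511000 - (-7.968185)/(2.518773) = 3.674519
s_1 = 3.674519: f = 136.065141, f' = 184.314830 → s_2 = 3.674519 - (136.065141)/(184.314830) = 2.936298

2.9363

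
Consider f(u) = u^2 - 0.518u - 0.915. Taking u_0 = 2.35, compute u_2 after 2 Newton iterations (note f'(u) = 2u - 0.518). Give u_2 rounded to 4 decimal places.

1.2827

u_0 = 2.350000: f = 3.390200, f' = 4.182000 → u_1 = 2.350000 - (3.390200)/(4.182000) = 1.539335
u_1 = 1.539335: f = 0.657177, f' = 2.560670 → u_2 = 1.539335 - (0.657177)/(2.560670) = 1.282693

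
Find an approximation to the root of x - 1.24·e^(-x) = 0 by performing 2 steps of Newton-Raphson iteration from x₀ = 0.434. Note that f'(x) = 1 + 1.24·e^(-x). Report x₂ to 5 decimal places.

x_0 = 0.434000: f = -0.369411, f' = 1.803411 → x_1 = 0.434000 - (-0.369411)/(1.803411) = 0.638840
x_1 = 0.638840: f = -0.015761, f' = 1.654601 → x_2 = 0.638840 - (-0.015761)/(1.654601) = 0.648366

0.64837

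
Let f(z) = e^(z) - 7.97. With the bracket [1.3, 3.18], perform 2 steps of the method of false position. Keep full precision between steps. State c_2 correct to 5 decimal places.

1.89733

f(1.300000) = -4.300703, f(3.180000) = 16.076754
step 1: c = 1.696778, f(c) = -2.513662 < 0 → new bracket [1.696778, 3.180000]
step 2: c = 1.897328, f(c) = -1.301944 < 0 → new bracket [1.897328, 3.180000]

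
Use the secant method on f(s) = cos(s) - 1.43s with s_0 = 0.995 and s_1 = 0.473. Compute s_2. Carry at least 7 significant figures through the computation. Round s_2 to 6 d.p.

Secant update: s_(k+1) = s_k − f(s_k)·(s_k − s_(k-1))/(f(s_k) − f(s_(k-1))).
f(s_0) = -0.878347, f(s_1) = 0.213816
s_2 = 0.473000 - (0.213816)·(0.473000 - 0.995000)/(0.213816 - (-0.878347)) = 0.575193; f(s_2) = 0.016561

0.575193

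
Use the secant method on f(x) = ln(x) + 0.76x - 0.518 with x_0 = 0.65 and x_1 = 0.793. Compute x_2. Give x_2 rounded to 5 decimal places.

0.86147

f(x_0) = -0.454783, f(x_1) = -0.147252
x_2 = 0.793000 - (-0.147252)·(0.793000 - 0.650000)/(-0.147252 - (-0.454783)) = 0.861471; f(x_2) = -0.012395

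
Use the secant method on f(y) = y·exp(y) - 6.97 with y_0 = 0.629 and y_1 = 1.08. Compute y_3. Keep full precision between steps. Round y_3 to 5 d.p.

f(y_0) = -5.790163, f(y_1) = -3.789746
y_2 = 1.080000 - (-3.789746)·(1.080000 - 0.629000)/(-3.789746 - (-5.790163)) = 1.934409; f(y_2) = 6.416029
y_3 = 1.934409 - (6.416029)·(1.934409 - 1.080000)/(6.416029 - (-3.789746)) = 1.397271; f(y_3) = -1.319230

1.39727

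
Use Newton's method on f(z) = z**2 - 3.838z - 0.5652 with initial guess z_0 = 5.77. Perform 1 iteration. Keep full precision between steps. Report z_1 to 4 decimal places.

4.3960

f'(z) = 2z - 3.838
z_0 = 5.770000: f = 10.582440, f' = 7.702000 → z_1 = 5.770000 - (10.582440)/(7.702000) = 4.396014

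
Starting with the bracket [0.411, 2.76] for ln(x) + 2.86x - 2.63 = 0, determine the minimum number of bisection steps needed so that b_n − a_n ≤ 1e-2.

8

Initial width b − a = 2.76 − 0.411 = 2.349000.
After n steps the width is (b−a)/2^n; need (b−a)/2^n ≤ 1e-2.
So n ≥ log₂(2.349000/1e-2) = log₂(234.9000) ≈ 7.8759.
Hence n = 8.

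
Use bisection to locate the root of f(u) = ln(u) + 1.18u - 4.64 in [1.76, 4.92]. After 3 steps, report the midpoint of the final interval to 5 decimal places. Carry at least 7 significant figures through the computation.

3.14250

f(1.760000) = -1.997886, f(4.920000) = 2.758909 (opposite signs)
step 1: m = 3.340000, f(m) = 0.507171 > 0 → root in [1.760000, 3.340000]
step 2: m = 2.550000, f(m) = -0.694907 < 0 → root in [2.550000, 3.340000]
step 3: m = 2.945000, f(m) = -0.084791 < 0 → root in [2.945000, 3.340000]
Midpoint of [2.945000, 3.340000] = 3.142500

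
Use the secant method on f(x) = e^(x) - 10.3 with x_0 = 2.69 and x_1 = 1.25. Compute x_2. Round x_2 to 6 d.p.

Secant update: x_(k+1) = x_k − f(x_k)·(x_k − x_(k-1))/(f(x_k) − f(x_(k-1))).
f(x_0) = 4.431676, f(x_1) = -6.809657
x_2 = 1.250000 - (-6.809657)·(1.250000 - 2.690000)/(-6.809657 - (4.431676)) = 2.122308; f(x_2) = -1.949611

2.122308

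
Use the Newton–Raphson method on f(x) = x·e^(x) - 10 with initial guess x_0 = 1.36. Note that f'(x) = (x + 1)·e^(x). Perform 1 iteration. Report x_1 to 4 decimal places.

x_0 = 1.360000: f = -4.701177, f' = 9.195016 → x_1 = 1.360000 - (-4.701177)/(9.195016) = 1.871274

1.8713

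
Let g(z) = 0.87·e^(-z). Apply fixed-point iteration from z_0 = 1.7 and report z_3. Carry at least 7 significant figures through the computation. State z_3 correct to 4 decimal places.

0.4142

z_1 = g(1.700000) = 0.158935
z_2 = g(0.158935) = 0.742155
z_3 = g(0.742155) = 0.414195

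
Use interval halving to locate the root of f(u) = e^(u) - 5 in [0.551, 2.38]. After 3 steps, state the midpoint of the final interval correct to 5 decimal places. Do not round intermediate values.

f(0.551000) = -3.265013, f(2.380000) = 5.804903 (opposite signs)
step 1: m = 1.465500, f(m) = -0.670292 < 0 → root in [1.465500, 2.380000]
step 2: m = 1.922750, f(m) = 1.839742 > 0 → root in [1.465500, 1.922750]
step 3: m = 1.694125, f(m) = 0.441882 > 0 → root in [1.465500, 1.694125]
Midpoint of [1.465500, 1.694125] = 1.579813

1.57981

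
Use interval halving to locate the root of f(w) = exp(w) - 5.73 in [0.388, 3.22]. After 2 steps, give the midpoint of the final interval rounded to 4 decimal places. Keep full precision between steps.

1.4500

f(0.388000) = -4.255970, f(3.220000) = 19.298120 (opposite signs)
step 1: m = 1.804000, f(m) = 0.343895 > 0 → root in [0.388000, 1.804000]
step 2: m = 1.096000, f(m) = -2.737827 < 0 → root in [1.096000, 1.804000]
Midpoint of [1.096000, 1.804000] = 1.450000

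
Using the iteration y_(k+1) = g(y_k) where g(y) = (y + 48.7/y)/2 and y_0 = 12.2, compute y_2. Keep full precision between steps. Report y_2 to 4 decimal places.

7.0556

y_1 = g(12.200000) = 8.095902
y_2 = g(8.095902) = 7.055645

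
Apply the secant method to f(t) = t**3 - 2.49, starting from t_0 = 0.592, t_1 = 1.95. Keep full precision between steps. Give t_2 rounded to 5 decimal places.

Secant update: t_(k+1) = t_k − f(t_k)·(t_k − t_(k-1))/(f(t_k) − f(t_(k-1))).
f(t_0) = -2.282525, f(t_1) = 4.924875
t_2 = 1.950000 - (4.924875)·(1.950000 - 0.592000)/(4.924875 - (-2.282525)) = 1.022068; f(t_2) = -1.422326

1.02207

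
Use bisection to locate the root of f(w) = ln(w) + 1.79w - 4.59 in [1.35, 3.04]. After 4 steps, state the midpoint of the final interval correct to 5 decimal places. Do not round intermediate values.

2.14219

f(1.350000) = -1.873395, f(3.040000) = 1.963458 (opposite signs)
step 1: m = 2.195000, f(m) = 0.125232 > 0 → root in [1.350000, 2.195000]
step 2: m = 1.772500, f(m) = -0.844834 < 0 → root in [1.772500, 2.195000]
step 3: m = 1.983750, f(m) = -0.354099 < 0 → root in [1.983750, 2.195000]
step 4: m = 2.089375, f(m) = -0.113154 < 0 → root in [2.089375, 2.195000]
Midpoint of [2.089375, 2.195000] = 2.142188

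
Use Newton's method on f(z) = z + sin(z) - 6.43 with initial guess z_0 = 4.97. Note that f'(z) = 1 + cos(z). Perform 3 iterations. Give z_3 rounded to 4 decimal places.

z_0 = 4.970000: f = -2.427001, f' = 1.254771 → z_1 = 4.970000 - (-2.427001)/(1.254771) = 6.904218
z_1 = 6.904218: f = 1.056094, f' = 1.813278 → z_2 = 6.904218 - (1.056094)/(1.813278) = 6.321796
z_2 = 6.321796: f = -0.069603, f' = 1.999255 → z_3 = 6.321796 - (-0.069603)/(1.999255) = 6.356610

6.3566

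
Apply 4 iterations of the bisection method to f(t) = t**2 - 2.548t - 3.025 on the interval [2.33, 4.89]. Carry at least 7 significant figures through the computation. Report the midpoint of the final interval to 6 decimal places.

f(2.330000) = -3.532940, f(4.890000) = 8.427380 (opposite signs)
step 1: m = 3.610000, f(m) = 0.808820 > 0 → root in [2.330000, 3.610000]
step 2: m = 2.970000, f(m) = -1.771660 < 0 → root in [2.970000, 3.610000]
step 3: m = 3.290000, f(m) = -0.583820 < 0 → root in [3.290000, 3.610000]
step 4: m = 3.450000, f(m) = 0.086900 > 0 → root in [3.290000, 3.450000]
Midpoint of [3.290000, 3.450000] = 3.370000

3.370000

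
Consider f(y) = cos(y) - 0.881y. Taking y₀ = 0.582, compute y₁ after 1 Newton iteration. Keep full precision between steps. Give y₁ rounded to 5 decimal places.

f'(y) = -sin(y) - 0.881
y_0 = 0.582000: f = 0.322623, f' = -1.430696 → y_1 = 0.582000 - (0.322623)/(-1.430696) = 0.807501

0.80750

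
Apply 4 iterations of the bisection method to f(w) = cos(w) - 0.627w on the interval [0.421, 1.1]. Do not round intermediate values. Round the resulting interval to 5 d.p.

[0.93025, 0.97269]

f(0.421000) = 0.648714, f(1.100000) = -0.236104 (opposite signs)
step 1: m = 0.760500, f(m) = 0.247658 > 0 → root in [0.760500, 1.100000]
step 2: m = 0.930250, f(m) = 0.014367 > 0 → root in [0.930250, 1.100000]
step 3: m = 1.015125, f(m) = -0.108970 < 0 → root in [0.930250, 1.015125]
step 4: m = 0.972688, f(m) = -0.046794 < 0 → root in [0.930250, 0.972688]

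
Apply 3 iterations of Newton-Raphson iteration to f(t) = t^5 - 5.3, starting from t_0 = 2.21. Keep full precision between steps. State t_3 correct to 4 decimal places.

1.4231

Newton update: t ← t − f(t)/f'(t).
f'(t) = 5t^4
t_0 = 2.210000: f = 47.418297, f' = 119.272164 → t_1 = 2.210000 - (47.418297)/(119.272164) = 1.812436
t_1 = 1.812436: f = 14.257513, f' = 53.953659 → t_2 = 1.812436 - (14.257513)/(53.953659) = 1.548181
t_2 = 1.548181: f = 3.594248, f' = 28.724824 → t_3 = 1.548181 - (3.594248)/(28.724824) = 1.423055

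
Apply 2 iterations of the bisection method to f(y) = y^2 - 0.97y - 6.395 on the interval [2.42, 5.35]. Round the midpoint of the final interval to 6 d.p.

2.786250

f(2.420000) = -2.886000, f(5.350000) = 17.038000 (opposite signs)
step 1: m = 3.885000, f(m) = 4.929775 > 0 → root in [2.420000, 3.885000]
step 2: m = 3.152500, f(m) = 0.485331 > 0 → root in [2.420000, 3.152500]
Midpoint of [2.420000, 3.152500] = 2.786250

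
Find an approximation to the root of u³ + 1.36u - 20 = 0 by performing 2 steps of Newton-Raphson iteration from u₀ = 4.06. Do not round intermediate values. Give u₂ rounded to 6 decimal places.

Newton update: u ← u − f(u)/f'(u).
f'(u) = 3u² + 1.36
u_0 = 4.060000: f = 52.445016, f' = 50.810800 → u_1 = 4.060000 - (52.445016)/(50.810800) = 3.027837
u_1 = 3.027837: f = 11.876460, f' = 28.863395 → u_2 = 3.027837 - (11.876460)/(28.863395) = 2.616366

2.616366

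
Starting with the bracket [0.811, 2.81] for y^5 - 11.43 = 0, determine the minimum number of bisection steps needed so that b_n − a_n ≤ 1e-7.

Initial width b − a = 2.81 − 0.811 = 1.999000.
After n steps the width is (b−a)/2^n; need (b−a)/2^n ≤ 1e-7.
So n ≥ log₂(1.999000/1e-7) = log₂(19990000.0000) ≈ 24.2528.
Hence n = 25.

25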